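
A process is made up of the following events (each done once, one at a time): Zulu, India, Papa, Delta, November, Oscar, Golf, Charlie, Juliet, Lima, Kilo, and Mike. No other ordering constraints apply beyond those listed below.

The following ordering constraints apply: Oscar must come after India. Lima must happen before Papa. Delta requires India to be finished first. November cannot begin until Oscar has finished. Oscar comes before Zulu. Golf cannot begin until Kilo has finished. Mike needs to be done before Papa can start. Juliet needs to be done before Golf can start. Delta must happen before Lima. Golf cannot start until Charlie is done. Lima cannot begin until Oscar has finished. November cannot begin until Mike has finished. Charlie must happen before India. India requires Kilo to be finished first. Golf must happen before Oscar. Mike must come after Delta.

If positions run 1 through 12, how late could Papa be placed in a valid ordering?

Papa has no required successors, so nothing stops it from going last (position 12).

12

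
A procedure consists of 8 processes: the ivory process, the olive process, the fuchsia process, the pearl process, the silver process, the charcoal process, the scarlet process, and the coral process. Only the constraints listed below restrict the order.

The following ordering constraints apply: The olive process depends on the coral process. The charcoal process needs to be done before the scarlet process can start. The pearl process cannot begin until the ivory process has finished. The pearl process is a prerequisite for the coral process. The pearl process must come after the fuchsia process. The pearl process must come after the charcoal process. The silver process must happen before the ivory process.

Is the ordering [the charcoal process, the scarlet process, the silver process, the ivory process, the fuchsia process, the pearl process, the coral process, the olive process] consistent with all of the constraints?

Yes

Checking each listed constraint against this order: for instance, the charcoal process is in position 1 and the pearl process in position 6, so that constraint holds — and the remaining constraints check out the same way.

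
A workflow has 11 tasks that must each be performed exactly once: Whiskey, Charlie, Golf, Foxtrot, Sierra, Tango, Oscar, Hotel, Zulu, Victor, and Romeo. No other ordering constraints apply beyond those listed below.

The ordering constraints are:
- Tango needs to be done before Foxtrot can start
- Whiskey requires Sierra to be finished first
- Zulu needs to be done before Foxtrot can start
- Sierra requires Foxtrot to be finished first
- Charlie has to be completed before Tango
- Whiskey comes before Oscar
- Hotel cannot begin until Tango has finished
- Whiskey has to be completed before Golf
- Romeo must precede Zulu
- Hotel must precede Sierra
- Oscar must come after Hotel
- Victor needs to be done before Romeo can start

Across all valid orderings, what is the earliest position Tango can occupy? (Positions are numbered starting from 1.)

2

Working backwards through the constraints from Tango, its only required predecessor is Charlie.
With 1 mandatory predecessor, the earliest Tango can sit is position 1+1 = 2, and placing just that one first achieves it.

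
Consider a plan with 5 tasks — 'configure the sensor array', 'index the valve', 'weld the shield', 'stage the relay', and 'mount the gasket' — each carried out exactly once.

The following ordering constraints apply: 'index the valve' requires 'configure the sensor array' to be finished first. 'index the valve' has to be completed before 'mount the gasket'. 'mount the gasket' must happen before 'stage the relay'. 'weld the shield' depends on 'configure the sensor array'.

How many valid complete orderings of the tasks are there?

4

'configure the sensor array' is the only task with nothing required before it, so every ordering starts there.
Systematically extending each partial ordering one task at a time and counting, there are 4 complete orderings.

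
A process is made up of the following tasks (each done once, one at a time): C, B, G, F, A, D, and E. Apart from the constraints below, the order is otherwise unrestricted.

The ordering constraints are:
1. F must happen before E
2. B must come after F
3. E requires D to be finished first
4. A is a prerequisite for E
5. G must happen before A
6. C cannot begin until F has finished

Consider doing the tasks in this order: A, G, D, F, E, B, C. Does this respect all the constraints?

In the proposed order, A appears before G.
Since G is required before A, the ordering is invalid.

No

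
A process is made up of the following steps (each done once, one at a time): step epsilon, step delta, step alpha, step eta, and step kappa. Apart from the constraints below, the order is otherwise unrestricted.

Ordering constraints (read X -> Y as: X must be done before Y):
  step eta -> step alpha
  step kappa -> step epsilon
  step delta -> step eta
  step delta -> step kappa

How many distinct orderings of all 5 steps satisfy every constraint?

Only step delta has no prerequisites, so it must go first.
Systematically extending each partial ordering one step at a time and counting, there are 6 complete orderings.

6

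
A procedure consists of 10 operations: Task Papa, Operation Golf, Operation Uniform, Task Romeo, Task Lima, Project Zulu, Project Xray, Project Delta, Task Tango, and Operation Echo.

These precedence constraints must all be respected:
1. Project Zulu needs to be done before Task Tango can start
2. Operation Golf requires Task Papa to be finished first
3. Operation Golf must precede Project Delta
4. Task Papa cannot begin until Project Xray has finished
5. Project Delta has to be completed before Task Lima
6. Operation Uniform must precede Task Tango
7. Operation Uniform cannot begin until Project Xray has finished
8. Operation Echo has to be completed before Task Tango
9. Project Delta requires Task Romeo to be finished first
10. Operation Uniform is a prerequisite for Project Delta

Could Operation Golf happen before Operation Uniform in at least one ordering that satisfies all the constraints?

Yes

Nothing in the constraints forces Operation Uniform before Operation Golf — there is no chain from Operation Uniform to Operation Golf.
So a valid ordering placing Operation Golf earlier than Operation Uniform exists.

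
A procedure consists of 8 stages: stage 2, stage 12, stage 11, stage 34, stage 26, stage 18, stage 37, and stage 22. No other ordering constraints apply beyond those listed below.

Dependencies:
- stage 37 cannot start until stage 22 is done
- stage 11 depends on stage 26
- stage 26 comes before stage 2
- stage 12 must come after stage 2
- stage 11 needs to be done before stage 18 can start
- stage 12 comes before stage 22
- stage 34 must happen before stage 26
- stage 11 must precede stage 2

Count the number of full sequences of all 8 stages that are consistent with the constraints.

Only stage 34 has no prerequisites, so it must go first.
Enumerating by repeatedly choosing an available stage (one whose prerequisites are all placed) gives 5 distinct complete orderings.

5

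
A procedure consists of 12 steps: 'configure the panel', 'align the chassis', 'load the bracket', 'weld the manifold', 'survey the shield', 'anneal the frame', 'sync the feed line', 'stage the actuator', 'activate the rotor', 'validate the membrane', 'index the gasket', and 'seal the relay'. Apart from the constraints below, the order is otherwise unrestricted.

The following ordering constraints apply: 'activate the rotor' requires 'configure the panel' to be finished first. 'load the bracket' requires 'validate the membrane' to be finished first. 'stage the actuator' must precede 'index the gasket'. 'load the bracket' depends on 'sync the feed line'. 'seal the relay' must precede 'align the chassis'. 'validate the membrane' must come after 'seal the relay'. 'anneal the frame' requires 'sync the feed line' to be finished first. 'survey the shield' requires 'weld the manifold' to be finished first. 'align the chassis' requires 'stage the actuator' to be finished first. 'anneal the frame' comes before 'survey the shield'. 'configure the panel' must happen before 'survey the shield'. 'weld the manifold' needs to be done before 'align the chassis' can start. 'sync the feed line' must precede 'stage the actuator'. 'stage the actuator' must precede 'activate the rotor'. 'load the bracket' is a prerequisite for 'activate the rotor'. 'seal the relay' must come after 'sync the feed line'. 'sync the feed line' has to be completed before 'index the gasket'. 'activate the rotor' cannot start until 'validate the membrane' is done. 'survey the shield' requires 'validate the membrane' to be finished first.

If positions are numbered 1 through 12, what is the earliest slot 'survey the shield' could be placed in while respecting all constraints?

The steps that are forced before 'survey the shield', directly or transitively, are 'configure the panel', 'weld the manifold', 'anneal the frame', 'sync the feed line', 'validate the membrane', 'seal the relay'. That's 6 steps.
With 6 mandatory predecessors, the earliest 'survey the shield' can sit is position 6+1 = 7, and placing just those 6 first achieves it.

7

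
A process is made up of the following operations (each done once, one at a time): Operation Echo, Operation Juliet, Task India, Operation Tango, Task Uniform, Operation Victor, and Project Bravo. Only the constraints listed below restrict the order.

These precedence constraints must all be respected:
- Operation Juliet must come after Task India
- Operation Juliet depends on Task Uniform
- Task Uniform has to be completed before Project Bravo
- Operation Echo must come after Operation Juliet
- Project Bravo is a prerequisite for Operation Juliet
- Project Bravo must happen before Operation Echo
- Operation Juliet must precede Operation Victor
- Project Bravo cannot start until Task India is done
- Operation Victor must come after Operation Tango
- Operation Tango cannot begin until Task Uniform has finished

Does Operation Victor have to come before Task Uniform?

The constraints actually force Task Uniform before Operation Victor (via Task Uniform → Operation Juliet → Operation Victor), not the other way around.
So Operation Victor does not have to come before Task Uniform — it cannot.

No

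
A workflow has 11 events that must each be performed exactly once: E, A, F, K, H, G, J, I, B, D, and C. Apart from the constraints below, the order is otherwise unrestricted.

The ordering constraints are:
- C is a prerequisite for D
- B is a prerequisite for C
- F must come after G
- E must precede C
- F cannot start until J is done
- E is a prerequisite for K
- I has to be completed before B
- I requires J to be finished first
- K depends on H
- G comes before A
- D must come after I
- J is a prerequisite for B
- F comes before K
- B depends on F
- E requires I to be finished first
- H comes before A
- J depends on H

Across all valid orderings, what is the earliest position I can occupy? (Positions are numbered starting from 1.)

3

Working backwards through the constraints from I, its full set of required predecessors is H, J — 2 of them.
So at minimum 2 events come before I, putting I no earlier than position 3. That position is achievable by scheduling exactly those predecessors first.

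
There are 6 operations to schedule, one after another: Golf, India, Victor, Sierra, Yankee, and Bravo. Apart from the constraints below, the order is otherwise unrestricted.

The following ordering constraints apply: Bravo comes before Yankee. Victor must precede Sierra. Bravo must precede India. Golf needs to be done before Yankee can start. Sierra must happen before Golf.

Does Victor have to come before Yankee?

Yes

Following the dependencies: Victor → Sierra → Golf → Yankee.
So Victor must precede Yankee in any valid ordering.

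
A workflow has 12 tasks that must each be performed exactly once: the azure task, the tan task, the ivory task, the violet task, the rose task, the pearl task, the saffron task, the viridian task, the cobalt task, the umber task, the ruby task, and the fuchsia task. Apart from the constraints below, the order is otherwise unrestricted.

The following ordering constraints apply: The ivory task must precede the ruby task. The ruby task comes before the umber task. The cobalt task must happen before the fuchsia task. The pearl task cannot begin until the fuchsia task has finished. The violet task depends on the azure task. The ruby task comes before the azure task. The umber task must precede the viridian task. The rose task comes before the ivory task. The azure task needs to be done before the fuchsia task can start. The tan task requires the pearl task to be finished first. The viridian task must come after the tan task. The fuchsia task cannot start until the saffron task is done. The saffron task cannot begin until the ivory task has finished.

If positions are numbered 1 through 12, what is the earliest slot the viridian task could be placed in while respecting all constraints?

Working backwards through the constraints from the viridian task, its full set of required predecessors is the azure task, the tan task, the ivory task, the rose task, the pearl task, the saffron task, the cobalt task, the umber task, the ruby task, the fuchsia task — 10 of them.
So at minimum 10 tasks come before the viridian task, putting the viridian task no earlier than position 11. That position is achievable by scheduling exactly those predecessors first.

11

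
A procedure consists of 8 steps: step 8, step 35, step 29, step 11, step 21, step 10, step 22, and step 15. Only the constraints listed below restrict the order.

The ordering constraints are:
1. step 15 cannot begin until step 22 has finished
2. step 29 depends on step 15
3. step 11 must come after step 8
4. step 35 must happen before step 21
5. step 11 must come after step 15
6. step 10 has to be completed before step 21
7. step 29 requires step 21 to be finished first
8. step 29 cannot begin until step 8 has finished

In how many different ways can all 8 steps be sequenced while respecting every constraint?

The steps with no prerequisites are step 8, step 35, step 10, step 22; any of them can be placed first.
Counting all ways to extend the partial order to a total order gives 330.

330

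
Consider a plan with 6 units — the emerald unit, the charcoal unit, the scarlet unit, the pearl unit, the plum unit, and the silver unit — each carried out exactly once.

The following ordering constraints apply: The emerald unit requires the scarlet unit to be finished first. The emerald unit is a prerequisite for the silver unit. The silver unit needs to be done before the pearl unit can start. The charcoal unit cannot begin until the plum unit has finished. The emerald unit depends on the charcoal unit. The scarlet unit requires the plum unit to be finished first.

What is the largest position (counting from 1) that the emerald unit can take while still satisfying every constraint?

Following every chain forward from the emerald unit, the units that must come later are the pearl unit, the silver unit — 2 of them.
So at least 2 units follow the emerald unit, putting the emerald unit no later than position 4. That position is achievable by scheduling everything else first.

4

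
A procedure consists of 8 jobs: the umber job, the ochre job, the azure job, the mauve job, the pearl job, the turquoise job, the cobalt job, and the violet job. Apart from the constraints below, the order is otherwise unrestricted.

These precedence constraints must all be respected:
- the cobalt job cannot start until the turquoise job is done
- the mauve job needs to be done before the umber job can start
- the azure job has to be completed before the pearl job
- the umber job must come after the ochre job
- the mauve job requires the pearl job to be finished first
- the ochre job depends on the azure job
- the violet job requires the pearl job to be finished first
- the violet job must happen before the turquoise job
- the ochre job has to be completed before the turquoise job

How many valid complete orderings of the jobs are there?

Only the azure job has no prerequisites, so it must go first.
Enumerating by repeatedly choosing an available job (one whose prerequisites are all placed) gives 36 distinct complete orderings.

36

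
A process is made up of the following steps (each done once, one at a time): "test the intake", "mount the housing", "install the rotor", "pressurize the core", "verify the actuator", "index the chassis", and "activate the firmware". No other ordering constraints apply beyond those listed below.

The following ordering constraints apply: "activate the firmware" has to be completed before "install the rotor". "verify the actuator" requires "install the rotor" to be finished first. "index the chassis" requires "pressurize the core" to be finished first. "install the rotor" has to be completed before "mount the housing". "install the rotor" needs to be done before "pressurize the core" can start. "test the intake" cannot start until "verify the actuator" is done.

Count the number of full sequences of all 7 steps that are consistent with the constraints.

Only "activate the firmware" has no prerequisites, so it must go first.
Counting all ways to extend the partial order to a total order gives 30.

30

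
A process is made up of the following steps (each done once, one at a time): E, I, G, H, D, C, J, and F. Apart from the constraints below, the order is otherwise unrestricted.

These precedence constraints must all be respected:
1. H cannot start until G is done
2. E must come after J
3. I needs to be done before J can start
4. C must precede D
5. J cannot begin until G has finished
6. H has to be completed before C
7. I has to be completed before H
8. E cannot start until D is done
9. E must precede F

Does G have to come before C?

Yes

Following the dependencies: G → H → C.
Hence G necessarily comes before C.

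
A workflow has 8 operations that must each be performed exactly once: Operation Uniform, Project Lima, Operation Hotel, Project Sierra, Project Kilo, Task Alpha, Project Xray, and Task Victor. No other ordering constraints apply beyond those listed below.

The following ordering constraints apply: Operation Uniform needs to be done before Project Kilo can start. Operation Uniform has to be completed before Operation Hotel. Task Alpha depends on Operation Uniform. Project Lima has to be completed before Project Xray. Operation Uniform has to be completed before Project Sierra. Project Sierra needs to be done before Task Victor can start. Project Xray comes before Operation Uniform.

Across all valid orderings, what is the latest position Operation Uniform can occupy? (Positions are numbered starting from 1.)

Every operation that must follow Operation Uniform has to come after it. Tracing all chains starting from Operation Uniform, those operations are: Operation Hotel, Project Sierra, Project Kilo, Task Alpha, Task Victor — 5 in total.
So at least 5 operations follow Operation Uniform, putting Operation Uniform no later than position 3. That position is achievable by scheduling everything else first.

3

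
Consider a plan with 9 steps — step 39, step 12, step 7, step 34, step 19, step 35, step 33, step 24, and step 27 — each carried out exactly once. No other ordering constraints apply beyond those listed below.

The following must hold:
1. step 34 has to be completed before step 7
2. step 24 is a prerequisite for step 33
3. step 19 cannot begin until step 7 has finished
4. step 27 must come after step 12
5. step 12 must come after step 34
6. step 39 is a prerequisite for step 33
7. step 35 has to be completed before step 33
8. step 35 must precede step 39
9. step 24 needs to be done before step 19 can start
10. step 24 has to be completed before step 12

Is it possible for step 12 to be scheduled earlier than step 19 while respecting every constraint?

Yes

No chain of constraints runs from step 19 to step 12, so step 19 is not required to come first.
So a valid ordering placing step 12 earlier than step 19 exists.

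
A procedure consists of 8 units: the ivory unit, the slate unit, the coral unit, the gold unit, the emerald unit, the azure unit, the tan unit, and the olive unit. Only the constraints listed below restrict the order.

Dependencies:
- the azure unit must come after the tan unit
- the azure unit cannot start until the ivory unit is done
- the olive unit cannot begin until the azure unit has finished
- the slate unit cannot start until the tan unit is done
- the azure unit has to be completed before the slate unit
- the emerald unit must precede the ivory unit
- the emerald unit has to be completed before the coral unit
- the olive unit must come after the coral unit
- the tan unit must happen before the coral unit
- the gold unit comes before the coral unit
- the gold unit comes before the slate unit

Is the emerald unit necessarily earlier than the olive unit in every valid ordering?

Yes

Following the dependencies: the emerald unit → the coral unit → the olive unit.
That forces the emerald unit before the olive unit in every valid schedule.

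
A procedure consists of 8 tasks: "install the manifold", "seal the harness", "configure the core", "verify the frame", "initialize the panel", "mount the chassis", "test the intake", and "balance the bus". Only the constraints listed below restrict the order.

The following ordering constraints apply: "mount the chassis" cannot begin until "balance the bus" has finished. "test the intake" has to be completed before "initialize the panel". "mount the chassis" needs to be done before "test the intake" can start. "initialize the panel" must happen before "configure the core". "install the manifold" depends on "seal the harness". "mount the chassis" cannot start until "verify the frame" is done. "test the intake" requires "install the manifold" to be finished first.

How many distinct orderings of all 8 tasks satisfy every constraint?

The tasks with no prerequisites are "seal the harness", "verify the frame", "balance the bus"; any of them can be placed first.
Systematically extending each partial ordering one task at a time and counting, there are 20 complete orderings.

20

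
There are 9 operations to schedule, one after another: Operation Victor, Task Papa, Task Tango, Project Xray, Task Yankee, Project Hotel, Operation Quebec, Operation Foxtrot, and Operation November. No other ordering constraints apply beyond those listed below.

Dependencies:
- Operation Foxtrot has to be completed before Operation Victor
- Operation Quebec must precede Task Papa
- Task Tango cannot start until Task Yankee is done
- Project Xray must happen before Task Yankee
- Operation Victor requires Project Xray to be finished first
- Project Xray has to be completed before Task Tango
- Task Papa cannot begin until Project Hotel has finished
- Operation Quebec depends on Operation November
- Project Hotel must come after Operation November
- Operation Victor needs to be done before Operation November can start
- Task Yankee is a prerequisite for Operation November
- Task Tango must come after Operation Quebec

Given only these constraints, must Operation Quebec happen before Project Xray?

No

There is a chain Project Xray → Operation Victor → Operation November → Operation Quebec, which puts Project Xray before Operation Quebec.
So Operation Quebec never precedes Project Xray.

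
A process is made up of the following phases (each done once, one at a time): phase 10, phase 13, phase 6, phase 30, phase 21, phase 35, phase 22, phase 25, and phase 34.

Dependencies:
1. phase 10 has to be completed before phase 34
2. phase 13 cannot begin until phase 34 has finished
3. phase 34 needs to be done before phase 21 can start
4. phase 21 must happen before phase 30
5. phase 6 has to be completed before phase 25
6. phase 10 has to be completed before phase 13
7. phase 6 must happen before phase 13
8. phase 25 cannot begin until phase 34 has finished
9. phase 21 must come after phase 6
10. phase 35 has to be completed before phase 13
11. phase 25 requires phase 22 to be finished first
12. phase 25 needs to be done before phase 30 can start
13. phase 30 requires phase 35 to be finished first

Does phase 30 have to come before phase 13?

Phase 30 and phase 13 are not related by any chain of constraints.
A valid ordering placing phase 13 before phase 30 exists, so the answer is no.

No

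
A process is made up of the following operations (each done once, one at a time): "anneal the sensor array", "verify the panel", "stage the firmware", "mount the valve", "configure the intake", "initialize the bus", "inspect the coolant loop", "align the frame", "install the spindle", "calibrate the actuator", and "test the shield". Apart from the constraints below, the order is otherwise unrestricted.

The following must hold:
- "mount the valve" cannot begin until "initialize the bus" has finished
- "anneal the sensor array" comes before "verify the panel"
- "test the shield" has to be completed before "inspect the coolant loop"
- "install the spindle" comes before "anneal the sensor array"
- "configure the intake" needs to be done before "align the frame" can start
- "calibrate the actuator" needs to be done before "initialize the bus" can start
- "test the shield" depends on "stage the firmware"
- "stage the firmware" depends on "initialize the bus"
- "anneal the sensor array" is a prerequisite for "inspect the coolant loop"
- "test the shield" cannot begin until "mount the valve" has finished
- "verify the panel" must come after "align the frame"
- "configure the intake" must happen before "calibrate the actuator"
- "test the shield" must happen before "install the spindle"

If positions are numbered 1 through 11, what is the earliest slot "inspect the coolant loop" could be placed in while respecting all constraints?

The operations that are forced before "inspect the coolant loop", directly or transitively, are "anneal the sensor array", "stage the firmware", "mount the valve", "configure the intake", "initialize the bus", "install the spindle", "calibrate the actuator", "test the shield". That's 8 operations.
So at minimum 8 operations come before "inspect the coolant loop", putting "inspect the coolant loop" no earlier than position 9. That position is achievable by scheduling exactly those predecessors first.

9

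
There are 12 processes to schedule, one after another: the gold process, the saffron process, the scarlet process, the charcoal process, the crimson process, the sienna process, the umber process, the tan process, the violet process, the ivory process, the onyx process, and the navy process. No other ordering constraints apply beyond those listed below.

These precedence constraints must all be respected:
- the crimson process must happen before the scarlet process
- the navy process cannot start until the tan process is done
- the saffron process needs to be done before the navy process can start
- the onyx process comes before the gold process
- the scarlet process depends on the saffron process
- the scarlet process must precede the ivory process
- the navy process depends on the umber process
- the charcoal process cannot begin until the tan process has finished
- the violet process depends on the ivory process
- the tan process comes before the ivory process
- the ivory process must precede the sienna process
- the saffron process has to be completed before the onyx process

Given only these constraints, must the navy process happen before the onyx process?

No

Nothing in the constraints links the navy process and the onyx process; they are unordered relative to each other.
There exist valid orderings with the onyx process before the navy process, so the navy process is not required to come first.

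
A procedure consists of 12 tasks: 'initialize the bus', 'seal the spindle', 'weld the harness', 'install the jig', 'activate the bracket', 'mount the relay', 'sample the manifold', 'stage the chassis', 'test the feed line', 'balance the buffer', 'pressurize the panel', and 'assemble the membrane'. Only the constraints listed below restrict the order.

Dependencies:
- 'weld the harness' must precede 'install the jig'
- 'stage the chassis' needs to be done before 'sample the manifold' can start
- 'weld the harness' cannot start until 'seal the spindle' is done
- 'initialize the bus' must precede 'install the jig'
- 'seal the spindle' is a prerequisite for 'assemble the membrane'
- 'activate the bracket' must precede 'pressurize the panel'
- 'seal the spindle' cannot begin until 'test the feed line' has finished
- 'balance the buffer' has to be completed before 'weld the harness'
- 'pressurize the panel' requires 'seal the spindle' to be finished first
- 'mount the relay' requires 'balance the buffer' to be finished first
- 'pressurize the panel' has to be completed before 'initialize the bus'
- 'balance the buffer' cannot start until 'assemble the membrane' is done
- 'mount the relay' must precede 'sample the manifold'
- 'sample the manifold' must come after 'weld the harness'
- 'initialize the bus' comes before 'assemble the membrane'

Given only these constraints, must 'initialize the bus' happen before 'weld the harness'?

Yes

Tracing the constraints gives a chain: 'initialize the bus' → 'assemble the membrane' → 'balance the buffer' → 'weld the harness'.
So 'initialize the bus' must precede 'weld the harness' in any valid ordering.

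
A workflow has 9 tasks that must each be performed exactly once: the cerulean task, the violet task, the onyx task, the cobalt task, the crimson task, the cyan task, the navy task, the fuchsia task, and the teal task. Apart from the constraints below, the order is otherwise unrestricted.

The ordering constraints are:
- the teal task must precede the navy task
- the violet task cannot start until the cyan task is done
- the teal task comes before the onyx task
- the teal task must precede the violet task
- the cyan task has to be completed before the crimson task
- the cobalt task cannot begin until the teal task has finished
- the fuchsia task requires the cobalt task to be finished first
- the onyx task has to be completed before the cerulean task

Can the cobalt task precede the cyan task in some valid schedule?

Yes

Nothing in the constraints forces the cyan task before the cobalt task — there is no chain from the cyan task to the cobalt task.
So a valid ordering placing the cobalt task earlier than the cyan task exists.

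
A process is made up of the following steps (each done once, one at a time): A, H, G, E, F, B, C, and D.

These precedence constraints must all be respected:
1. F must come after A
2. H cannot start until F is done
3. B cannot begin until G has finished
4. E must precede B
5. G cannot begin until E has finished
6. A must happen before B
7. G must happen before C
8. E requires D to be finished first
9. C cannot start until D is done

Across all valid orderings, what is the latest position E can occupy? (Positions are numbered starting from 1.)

The steps that are forced after E, directly or by a chain of constraints, are G, B, C. That's 3 steps.
So at least 3 steps follow E, putting E no later than position 5. That position is achievable by scheduling everything else first.

5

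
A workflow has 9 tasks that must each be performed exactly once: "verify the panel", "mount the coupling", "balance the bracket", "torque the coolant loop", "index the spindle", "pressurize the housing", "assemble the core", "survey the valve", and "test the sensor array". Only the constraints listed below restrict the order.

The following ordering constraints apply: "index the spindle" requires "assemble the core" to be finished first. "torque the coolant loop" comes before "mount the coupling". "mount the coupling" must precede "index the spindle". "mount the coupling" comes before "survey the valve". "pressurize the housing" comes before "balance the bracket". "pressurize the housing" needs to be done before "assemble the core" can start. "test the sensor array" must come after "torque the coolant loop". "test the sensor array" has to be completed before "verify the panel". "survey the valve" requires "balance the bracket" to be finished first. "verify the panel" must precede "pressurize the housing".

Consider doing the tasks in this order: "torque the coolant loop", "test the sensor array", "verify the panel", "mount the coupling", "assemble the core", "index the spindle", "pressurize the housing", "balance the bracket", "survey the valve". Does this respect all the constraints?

Here "pressurize the housing" comes after "assemble the core".
Since "pressurize the housing" is required before "assemble the core", the ordering is invalid.

No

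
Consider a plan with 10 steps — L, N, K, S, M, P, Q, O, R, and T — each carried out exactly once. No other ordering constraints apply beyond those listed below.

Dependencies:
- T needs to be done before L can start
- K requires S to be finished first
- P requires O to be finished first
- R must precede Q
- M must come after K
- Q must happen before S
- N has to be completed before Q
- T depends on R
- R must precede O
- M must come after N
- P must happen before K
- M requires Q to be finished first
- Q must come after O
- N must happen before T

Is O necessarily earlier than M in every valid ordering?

Yes

Following the dependencies: O → Q → M.
Hence O necessarily comes before M.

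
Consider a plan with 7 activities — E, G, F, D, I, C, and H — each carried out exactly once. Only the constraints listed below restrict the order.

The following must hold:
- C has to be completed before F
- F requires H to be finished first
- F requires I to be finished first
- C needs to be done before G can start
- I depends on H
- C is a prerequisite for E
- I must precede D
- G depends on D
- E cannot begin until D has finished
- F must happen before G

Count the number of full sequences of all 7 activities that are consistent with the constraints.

2 activities have no prerequisites (C, H), so any of them could come first.
Systematically extending each partial ordering one activity at a time and counting, there are 18 complete orderings.

18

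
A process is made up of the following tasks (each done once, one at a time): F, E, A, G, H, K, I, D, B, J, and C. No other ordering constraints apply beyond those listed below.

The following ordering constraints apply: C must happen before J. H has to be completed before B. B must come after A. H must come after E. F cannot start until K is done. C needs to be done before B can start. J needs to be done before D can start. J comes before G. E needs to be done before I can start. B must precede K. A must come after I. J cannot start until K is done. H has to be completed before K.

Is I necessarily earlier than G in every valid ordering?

Tracing the constraints gives a chain: I → A → B → K → J → G.
So I must precede G in any valid ordering.

Yes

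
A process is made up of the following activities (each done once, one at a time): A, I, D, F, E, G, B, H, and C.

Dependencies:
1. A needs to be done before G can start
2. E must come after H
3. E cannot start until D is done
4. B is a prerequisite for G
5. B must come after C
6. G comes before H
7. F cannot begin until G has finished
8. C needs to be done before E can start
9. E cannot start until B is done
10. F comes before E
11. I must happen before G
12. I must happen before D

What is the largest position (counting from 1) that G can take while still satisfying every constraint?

6

Following every chain forward from G, the activities that must come later are F, E, H — 3 of them.
With 3 mandatory successors out of 9 activities total, the latest slot for G is 9−3 = 6, and it's reachable by doing all non-successors before G.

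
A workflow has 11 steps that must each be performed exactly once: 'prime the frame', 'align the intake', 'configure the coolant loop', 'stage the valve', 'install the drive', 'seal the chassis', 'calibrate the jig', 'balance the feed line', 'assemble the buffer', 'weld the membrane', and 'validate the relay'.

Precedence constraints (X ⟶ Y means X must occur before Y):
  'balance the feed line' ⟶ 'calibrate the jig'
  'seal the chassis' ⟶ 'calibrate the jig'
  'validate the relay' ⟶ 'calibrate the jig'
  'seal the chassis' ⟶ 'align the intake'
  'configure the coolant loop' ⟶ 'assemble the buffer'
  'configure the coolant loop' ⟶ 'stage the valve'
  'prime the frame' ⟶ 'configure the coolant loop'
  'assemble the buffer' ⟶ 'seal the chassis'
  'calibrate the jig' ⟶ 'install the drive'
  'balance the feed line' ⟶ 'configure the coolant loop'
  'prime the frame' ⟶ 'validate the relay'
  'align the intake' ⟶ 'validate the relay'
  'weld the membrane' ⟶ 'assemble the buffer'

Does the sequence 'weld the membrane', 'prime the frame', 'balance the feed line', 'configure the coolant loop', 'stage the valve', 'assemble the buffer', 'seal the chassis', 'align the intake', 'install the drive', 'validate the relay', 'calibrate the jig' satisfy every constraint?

No

Here 'calibrate the jig' comes after 'install the drive'.
That contradicts the constraint that 'calibrate the jig' must precede 'install the drive'.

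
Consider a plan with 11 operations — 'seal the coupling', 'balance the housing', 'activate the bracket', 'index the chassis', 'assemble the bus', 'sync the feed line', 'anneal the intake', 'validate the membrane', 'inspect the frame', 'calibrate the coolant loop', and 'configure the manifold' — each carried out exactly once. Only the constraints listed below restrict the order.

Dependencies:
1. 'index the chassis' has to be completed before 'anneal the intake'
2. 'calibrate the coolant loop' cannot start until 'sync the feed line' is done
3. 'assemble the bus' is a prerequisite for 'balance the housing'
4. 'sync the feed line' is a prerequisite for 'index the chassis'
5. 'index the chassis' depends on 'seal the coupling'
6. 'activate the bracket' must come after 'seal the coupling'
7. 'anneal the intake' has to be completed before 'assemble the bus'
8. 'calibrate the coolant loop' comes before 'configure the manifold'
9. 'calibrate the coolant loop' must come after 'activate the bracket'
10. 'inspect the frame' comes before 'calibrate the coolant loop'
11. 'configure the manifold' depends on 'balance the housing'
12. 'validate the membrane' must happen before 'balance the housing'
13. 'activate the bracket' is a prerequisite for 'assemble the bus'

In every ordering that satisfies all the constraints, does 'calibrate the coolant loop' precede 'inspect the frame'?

The constraints actually force 'inspect the frame' before 'calibrate the coolant loop' (via 'inspect the frame' → 'calibrate the coolant loop'), not the other way around.
So 'calibrate the coolant loop' does not have to come before 'inspect the frame' — it cannot.

No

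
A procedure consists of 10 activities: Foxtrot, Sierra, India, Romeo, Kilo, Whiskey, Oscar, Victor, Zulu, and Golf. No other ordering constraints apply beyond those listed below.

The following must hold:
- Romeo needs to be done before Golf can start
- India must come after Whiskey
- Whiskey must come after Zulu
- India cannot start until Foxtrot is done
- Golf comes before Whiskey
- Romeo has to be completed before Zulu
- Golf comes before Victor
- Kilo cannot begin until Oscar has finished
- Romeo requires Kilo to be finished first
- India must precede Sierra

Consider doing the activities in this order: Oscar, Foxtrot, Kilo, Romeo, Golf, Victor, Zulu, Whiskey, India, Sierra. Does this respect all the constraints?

Checking each listed constraint against this order: for instance, Foxtrot is in position 2 and India in position 9, so that constraint holds — and the remaining constraints check out the same way.

Yes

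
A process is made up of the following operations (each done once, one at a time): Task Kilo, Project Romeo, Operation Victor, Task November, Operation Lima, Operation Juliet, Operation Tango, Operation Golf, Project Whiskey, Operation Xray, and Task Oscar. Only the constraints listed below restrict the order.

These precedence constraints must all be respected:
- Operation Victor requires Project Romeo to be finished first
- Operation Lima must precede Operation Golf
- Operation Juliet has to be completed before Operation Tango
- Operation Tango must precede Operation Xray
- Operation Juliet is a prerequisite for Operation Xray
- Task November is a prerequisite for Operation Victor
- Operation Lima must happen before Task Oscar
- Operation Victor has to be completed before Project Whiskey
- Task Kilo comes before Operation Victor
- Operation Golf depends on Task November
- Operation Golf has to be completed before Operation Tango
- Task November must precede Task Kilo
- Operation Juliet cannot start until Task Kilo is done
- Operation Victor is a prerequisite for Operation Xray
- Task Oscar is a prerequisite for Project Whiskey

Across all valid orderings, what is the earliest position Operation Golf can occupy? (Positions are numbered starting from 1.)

3

The operations that are forced before Operation Golf, directly or transitively, are Task November, Operation Lima. That's 2 operations.
So at minimum 2 operations come before Operation Golf, putting Operation Golf no earlier than position 3. That position is achievable by scheduling exactly those predecessors first.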